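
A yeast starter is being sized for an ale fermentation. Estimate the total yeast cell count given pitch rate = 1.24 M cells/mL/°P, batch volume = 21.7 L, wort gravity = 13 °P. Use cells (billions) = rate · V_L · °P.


cells = 1.24 · 21.7 · 13

349.8040 billion cells


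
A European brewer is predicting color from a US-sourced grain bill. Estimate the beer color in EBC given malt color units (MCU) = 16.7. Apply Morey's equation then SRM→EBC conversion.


SRM = 1.4922·MCU^0.6859;  EBC = SRM·1.97
SRM = 1.4922·16.7^0.6859 = 10.2917
EBC = 10.2917·1.97

20.2747 EBC


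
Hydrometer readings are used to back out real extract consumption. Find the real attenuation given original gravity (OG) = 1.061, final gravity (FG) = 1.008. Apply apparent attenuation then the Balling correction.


AA = (OG−FG)/(OG−1)·100;  RA = AA·0.8192
AA = (1.061 − 1.008)/(1.061 − 1)·100 = 86.8852
RA = 86.8852·0.8192

71.1764 %


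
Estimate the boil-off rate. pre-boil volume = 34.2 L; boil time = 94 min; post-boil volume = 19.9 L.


rate = (V_pre − V_post) / (t_min/60)
rate = (34.2 − 19.9) / (94/60)

9.1277 L/hr


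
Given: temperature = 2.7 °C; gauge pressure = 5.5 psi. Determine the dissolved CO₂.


vols = (P + 14.695)·(0.01821 + 0.09011·e^(−0.04·T))
vols = (5.5 + 14.695)·(0.01821 + 0.09011·e^(−0.04·2.7))

2.0012 volumes


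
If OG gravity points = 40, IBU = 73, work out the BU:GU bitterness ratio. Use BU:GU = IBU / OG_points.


BU:GU = 73 / 40

1.8250


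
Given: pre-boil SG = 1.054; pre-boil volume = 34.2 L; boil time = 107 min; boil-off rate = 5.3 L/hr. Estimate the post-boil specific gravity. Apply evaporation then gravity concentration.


V_post = V_pre − rate·(t/60);  SG_post = 1 + (SG_pre−1)·V_pre/V_post
V_post = 34.2 − 5.3·(107/60) = 24.7483
SG_post = 1 + (1.054 − 1)·34.2/24.7483

1.0746


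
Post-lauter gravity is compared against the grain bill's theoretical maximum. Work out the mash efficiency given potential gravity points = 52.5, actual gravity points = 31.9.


efficiency = actual / potential × 100
efficiency = 31.9 / 52.5 × 100

60.7619 %


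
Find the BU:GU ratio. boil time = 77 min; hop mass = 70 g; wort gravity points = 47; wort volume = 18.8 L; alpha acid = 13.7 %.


U = 1.65·0.000125^(GP/1000)·(1−e^(−0.04t))/4.15;  IBU = (α/100)·m·U·1000/V;  BU:GU = IBU/GP
U = 1.65·0.000125^(47/1000)·(1−e^(−0.04·77))/4.15 = 0.2486
IBU = (13.7/100)·70·0.2486·1000/18.8 = 126.8289
BU:GU = 126.8289/47

2.6985


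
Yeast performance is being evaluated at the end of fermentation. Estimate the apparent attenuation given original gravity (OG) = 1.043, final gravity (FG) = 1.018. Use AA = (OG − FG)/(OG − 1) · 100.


AA = (1.043 − 1.018)/(1.043 − 1) · 100

58.1395 %


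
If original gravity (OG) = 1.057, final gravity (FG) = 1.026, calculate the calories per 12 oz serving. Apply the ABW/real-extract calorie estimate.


ABW = (OG−FG)·131.25·0.79/FG;  °P = 259 − 259/SG (for OG→OE and FG→AE);  RE = 0.1808·OE + 0.8192·AE;  Cal = (6.9·ABW + 4·(RE−0.1))·FG·3.55
ABW = (1.057 − 1.026)·131.25·0.79/1.026 = 3.1329
OE = 259 − 259/1.057 = 13.9669 °P
AE = 259 − 259/1.026 = 6.5634 °P
RE = 0.1808·13.9669 + 0.8192·6.5634 = 7.9019 °P
Cal = (6.9·3.1329 + 4·(7.9019−0.1))·1.026·3.55

192.4022 kcal


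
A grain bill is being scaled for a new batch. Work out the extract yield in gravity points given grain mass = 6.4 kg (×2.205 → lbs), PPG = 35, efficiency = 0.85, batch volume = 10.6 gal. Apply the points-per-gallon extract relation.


points = lbs × PPG × eff / vol
lbs = 6.4 × 2.205 = 14.1120
points = 14.1120 × 35 × 0.85 / 10.6

39.6068 points


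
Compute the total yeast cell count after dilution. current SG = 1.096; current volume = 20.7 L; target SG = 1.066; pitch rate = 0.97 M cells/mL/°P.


V_w = V·((SG_c−1)/(SG_t−1)−1);  °P = 259 − 259/SG_t;  cells = rate·(V+V_w)·°P
V_w = 20.7·((1.096−1)/(1.066−1)−1) = 9.4091
V_final = 20.7 + 9.4091 = 30.1091
°P = 259 − 259/1.066 = 16.0356
cells = 0.97·30.1091·16.0356

468.3342 billion cells


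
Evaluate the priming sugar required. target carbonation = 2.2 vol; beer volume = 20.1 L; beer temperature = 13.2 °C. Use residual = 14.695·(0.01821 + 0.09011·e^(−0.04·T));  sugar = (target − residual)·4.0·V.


residual = 14.695·(0.01821 + 0.09011·e^(−0.04·13.2)) = 1.0486
sugar = (2.2 − 1.0486)·4.0·20.1

92.5752 g


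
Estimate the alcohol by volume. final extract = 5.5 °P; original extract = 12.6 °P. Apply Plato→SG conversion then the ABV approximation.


SG = 259/(259 − P);  ABV = (OG − FG)·131.25
OG = 259/(259 − 12.6) = 1.0511
FG = 259/(259 − 5.5) = 1.0217
ABV = (1.0511 − 1.0217)·131.25

3.8640 % ABV


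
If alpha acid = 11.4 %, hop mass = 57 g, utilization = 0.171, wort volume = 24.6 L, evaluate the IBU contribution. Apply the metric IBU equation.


IBU = (α/100)·mass·U·1000 / V
IBU = (11.4/100)·57·0.171·1000 / 24.6

45.1690 IBU


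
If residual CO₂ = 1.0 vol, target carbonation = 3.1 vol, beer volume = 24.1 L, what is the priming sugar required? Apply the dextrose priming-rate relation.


sugar = (target − residual)·4.0·V
sugar = (3.1 − 1.0)·4.0·24.1

202.4400 g


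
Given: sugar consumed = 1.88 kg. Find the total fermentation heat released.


Q = m_sugar · 590 kJ/kg
Q = 1.88 · 590

1109.2000 kJ


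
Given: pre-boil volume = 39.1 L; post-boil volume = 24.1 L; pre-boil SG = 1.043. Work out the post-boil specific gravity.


SG_post = 1 + (SG_pre − 1)·V_pre/V_post
pts_pre = (1.043 − 1)·1000 = 43.0000
pts_post = 43.0000·39.1/24.1 = 69.7635
SG_post = 1 + 69.7635/1000

1.0698


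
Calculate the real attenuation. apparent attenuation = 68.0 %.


RA = AA · 0.8192
RA = 68.0 · 0.8192

55.7056 %


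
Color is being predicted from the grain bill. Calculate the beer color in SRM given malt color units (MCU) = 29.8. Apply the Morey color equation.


SRM = 1.4922 · MCU^0.6859
SRM = 1.4922 · 29.8^0.6859

15.3106 SRM


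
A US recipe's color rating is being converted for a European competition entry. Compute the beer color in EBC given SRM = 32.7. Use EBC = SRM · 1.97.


EBC = 32.7 · 1.97

64.4190 EBC


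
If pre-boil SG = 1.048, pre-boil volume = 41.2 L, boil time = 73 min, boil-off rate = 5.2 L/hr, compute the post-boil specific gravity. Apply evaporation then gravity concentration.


V_post = V_pre − rate·(t/60);  SG_post = 1 + (SG_pre−1)·V_pre/V_post
V_post = 41.2 − 5.2·(73/60) = 34.8733
SG_post = 1 + (1.048 − 1)·41.2/34.8733

1.0567


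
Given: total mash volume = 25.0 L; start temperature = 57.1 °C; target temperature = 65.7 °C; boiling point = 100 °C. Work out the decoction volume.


V_dec = V_total·(T_target − T_start)/(T_boil − T_start)
V_dec = 25.0·(65.7 − 57.1)/(100 − 57.1)

5.0117 L


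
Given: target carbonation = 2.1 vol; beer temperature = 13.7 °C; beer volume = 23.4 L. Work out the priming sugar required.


residual = 14.695·(0.01821 + 0.09011·e^(−0.04·T));  sugar = (target − residual)·4.0·V
residual = 14.695·(0.01821 + 0.09011·e^(−0.04·13.7)) = 1.0331
sugar = (2.1 − 1.0331)·4.0·23.4

99.8616 g


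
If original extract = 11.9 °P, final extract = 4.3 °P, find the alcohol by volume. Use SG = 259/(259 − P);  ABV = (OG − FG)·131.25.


OG = 259/(259 − 11.9) = 1.0482
FG = 259/(259 − 4.3) = 1.0169
ABV = (1.0482 − 1.0169)·131.25

4.1050 % ABV


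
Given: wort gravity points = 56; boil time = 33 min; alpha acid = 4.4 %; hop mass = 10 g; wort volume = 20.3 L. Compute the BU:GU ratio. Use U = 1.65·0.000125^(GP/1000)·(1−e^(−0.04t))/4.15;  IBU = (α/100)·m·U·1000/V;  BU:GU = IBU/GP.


U = 1.65·0.000125^(56/1000)·(1−e^(−0.04·33))/4.15 = 0.1762
IBU = (4.4/100)·10·0.1762·1000/20.3 = 3.8181
BU:GU = 3.8181/56

0.0682


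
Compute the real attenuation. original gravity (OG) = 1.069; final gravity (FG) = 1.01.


AA = (OG−FG)/(OG−1)·100;  RA = AA·0.8192
AA = (1.069 − 1.01)/(1.069 − 1)·100 = 85.5072
RA = 85.5072·0.8192

70.0475 %


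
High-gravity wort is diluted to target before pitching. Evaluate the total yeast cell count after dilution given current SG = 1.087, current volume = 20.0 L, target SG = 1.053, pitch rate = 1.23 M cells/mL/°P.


V_w = V·((SG_c−1)/(SG_t−1)−1);  °P = 259 − 259/SG_t;  cells = rate·(V+V_w)·°P
V_w = 20.0·((1.087−1)/(1.053−1)−1) = 12.8302
V_final = 20.0 + 12.8302 = 32.8302
°P = 259 − 259/1.053 = 13.0361
cells = 1.23·32.8302·13.0361

526.4120 billion cells


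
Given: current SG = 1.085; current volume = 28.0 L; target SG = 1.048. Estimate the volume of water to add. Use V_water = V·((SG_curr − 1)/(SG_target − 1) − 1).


V_water = 28.0·((1.085 − 1)/(1.048 − 1) − 1)

21.5833 L


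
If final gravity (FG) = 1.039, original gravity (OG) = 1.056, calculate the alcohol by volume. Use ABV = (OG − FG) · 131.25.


ABV = (1.056 − 1.039) · 131.25

2.2313 % ABV


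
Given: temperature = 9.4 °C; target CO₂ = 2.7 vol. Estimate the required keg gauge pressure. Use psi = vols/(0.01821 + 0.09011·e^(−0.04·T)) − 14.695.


psi = 2.7/(0.01821 + 0.09011·e^(−0.04·9.4)) − 14.695

19.0214 psi


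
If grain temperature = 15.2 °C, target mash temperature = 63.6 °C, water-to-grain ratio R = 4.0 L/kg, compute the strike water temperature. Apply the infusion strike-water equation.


T_strike = (0.41/R)·(T_mash − T_grain) + T_mash
T_strike = (0.41/4.0)·(63.6 − 15.2) + 63.6

68.5610 °C


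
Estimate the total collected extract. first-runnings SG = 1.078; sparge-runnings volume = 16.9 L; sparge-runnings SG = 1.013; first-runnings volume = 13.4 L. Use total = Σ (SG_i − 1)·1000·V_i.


first = (1.078 − 1)·1000·13.4 = 1045.2000
sparge = (1.013 − 1)·1000·16.9 = 219.7000
total = 1045.2000 + 219.7000

1264.9000 gravity·L


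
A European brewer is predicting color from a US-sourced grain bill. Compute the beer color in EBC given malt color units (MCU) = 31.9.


SRM = 1.4922·MCU^0.6859;  EBC = SRM·1.97
SRM = 1.4922·31.9^0.6859 = 16.0427
EBC = 16.0427·1.97

31.6041 EBC


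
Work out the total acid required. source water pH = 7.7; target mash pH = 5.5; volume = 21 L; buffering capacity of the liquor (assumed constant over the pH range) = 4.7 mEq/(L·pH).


acid = buffering capacity · (pH_source − pH_target) · V
acid = 4.7 · (7.7 − 5.5) · 21

217.1400 mEq


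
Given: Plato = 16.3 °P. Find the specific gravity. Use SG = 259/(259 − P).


SG = 259/(259 − 16.3)

1.0672


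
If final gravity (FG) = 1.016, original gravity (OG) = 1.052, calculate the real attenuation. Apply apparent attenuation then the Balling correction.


AA = (OG−FG)/(OG−1)·100;  RA = AA·0.8192
AA = (1.052 − 1.016)/(1.052 − 1)·100 = 69.2308
RA = 69.2308·0.8192

56.7138 %


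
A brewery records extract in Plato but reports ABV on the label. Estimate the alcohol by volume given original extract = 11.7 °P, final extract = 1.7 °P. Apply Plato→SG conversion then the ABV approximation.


SG = 259/(259 − P);  ABV = (OG − FG)·131.25
OG = 259/(259 − 11.7) = 1.0473
FG = 259/(259 − 1.7) = 1.0066
ABV = (1.0473 − 1.0066)·131.25

5.3424 % ABV


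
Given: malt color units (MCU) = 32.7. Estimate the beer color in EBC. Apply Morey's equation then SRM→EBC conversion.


SRM = 1.4922·MCU^0.6859;  EBC = SRM·1.97
SRM = 1.4922·32.7^0.6859 = 16.3176
EBC = 16.3176·1.97

32.1456 EBC


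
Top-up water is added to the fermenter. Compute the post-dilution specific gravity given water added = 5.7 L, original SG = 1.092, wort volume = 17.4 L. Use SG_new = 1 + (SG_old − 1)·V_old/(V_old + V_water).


pts = (1.092 − 1)·1000·17.4/(17.4 + 5.7) = 69.2987
SG_new = 1 + 69.2987/1000

1.0693


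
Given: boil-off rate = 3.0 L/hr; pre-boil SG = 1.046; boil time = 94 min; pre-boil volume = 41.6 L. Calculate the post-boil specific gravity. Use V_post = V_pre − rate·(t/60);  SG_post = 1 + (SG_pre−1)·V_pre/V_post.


V_post = 41.6 − 3.0·(94/60) = 36.9000
SG_post = 1 + (1.046 − 1)·41.6/36.9000

1.0519


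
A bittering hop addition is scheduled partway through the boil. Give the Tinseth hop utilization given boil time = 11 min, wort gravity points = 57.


U = 1.65·0.000125^(GP/1000) · (1 − e^(−0.04·t))/4.15
bigness = 1.65·0.000125^(57/1000) = 0.9886
boil_factor = (1 − e^(−0.04·11))/4.15 = 0.0858
U = 0.9886 · 0.0858

0.0848


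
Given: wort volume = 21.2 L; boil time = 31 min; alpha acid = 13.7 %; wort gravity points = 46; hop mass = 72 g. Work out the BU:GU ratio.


U = 1.65·0.000125^(GP/1000)·(1−e^(−0.04t))/4.15;  IBU = (α/100)·m·U·1000/V;  BU:GU = IBU/GP
U = 1.65·0.000125^(46/1000)·(1−e^(−0.04·31))/4.15 = 0.1869
IBU = (13.7/100)·72·0.1869·1000/21.2 = 86.9452
BU:GU = 86.9452/46

1.8901


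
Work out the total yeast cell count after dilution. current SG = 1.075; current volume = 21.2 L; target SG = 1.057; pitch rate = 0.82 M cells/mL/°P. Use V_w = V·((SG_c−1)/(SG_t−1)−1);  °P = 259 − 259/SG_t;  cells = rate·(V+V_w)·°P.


V_w = 21.2·((1.075−1)/(1.057−1)−1) = 6.6947
V_final = 21.2 + 6.6947 = 27.8947
°P = 259 − 259/1.057 = 13.9669
cells = 0.82·27.8947·13.9669

319.4742 billion cells


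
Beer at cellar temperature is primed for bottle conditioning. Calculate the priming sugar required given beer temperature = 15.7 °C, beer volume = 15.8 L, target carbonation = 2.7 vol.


residual = 14.695·(0.01821 + 0.09011·e^(−0.04·T));  sugar = (target − residual)·4.0·V
residual = 14.695·(0.01821 + 0.09011·e^(−0.04·15.7)) = 0.9742
sugar = (2.7 − 0.9742)·4.0·15.8

109.0675 g


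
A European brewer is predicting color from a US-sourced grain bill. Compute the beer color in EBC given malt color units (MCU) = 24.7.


SRM = 1.4922·MCU^0.6859;  EBC = SRM·1.97
SRM = 1.4922·24.7^0.6859 = 13.4610
EBC = 13.4610·1.97

26.5182 EBC


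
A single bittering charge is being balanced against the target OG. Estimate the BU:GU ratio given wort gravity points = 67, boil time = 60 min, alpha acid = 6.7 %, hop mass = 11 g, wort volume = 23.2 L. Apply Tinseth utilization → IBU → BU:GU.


U = 1.65·0.000125^(GP/1000)·(1−e^(−0.04t))/4.15;  IBU = (α/100)·m·U·1000/V;  BU:GU = IBU/GP
U = 1.65·0.000125^(67/1000)·(1−e^(−0.04·60))/4.15 = 0.1980
IBU = (6.7/100)·11·0.1980·1000/23.2 = 6.2894
BU:GU = 6.2894/67

0.0939


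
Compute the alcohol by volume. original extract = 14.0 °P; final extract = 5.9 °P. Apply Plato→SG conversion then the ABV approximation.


SG = 259/(259 − P);  ABV = (OG − FG)·131.25
OG = 259/(259 − 14.0) = 1.0571
FG = 259/(259 − 5.9) = 1.0233
ABV = (1.0571 − 1.0233)·131.25

4.4404 % ABV


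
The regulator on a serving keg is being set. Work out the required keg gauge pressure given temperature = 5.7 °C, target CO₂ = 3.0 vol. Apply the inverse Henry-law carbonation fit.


psi = vols/(0.01821 + 0.09011·e^(−0.04·T)) − 14.695
psi = 3.0/(0.01821 + 0.09011·e^(−0.04·5.7)) − 14.695

18.6573 psi


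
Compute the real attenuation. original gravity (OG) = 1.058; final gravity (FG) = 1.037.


AA = (OG−FG)/(OG−1)·100;  RA = AA·0.8192
AA = (1.058 − 1.037)/(1.058 − 1)·100 = 36.2069
RA = 36.2069·0.8192

29.6607 %


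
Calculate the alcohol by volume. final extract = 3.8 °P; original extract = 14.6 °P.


SG = 259/(259 − P);  ABV = (OG − FG)·131.25
OG = 259/(259 − 14.6) = 1.0597
FG = 259/(259 − 3.8) = 1.0149
ABV = (1.0597 − 1.0149)·131.25

5.8863 % ABV


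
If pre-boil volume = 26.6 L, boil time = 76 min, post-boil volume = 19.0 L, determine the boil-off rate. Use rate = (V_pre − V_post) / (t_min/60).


rate = (26.6 − 19.0) / (76/60)

6.0000 L/hr


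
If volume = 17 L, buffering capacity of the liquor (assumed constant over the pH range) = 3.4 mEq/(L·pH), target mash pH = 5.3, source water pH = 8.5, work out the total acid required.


acid = buffering capacity · (pH_source − pH_target) · V
acid = 3.4 · (8.5 − 5.3) · 17

184.9600 mEq


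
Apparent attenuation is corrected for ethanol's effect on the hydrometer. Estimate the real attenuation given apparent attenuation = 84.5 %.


RA = AA · 0.8192
RA = 84.5 · 0.8192

69.2224 %


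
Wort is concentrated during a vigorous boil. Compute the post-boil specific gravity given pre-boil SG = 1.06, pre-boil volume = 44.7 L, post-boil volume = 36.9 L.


SG_post = 1 + (SG_pre − 1)·V_pre/V_post
pts_pre = (1.06 − 1)·1000 = 60.0000
pts_post = 60.0000·44.7/36.9 = 72.6829
SG_post = 1 + 72.6829/1000

1.0727


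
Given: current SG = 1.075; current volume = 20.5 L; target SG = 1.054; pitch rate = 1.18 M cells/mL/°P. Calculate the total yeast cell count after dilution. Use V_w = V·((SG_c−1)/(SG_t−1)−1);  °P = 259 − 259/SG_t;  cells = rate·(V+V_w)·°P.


V_w = 20.5·((1.075−1)/(1.054−1)−1) = 7.9722
V_final = 20.5 + 7.9722 = 28.4722
°P = 259 − 259/1.054 = 13.2694
cells = 1.18·28.4722·13.2694

445.8167 billion cells


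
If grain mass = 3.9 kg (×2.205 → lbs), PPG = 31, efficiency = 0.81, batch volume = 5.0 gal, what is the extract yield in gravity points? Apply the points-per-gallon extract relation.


points = lbs × PPG × eff / vol
lbs = 3.9 × 2.205 = 8.5995
points = 8.5995 × 31 × 0.81 / 5.0

43.1867 points


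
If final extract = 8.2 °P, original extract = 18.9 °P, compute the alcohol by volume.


SG = 259/(259 − P);  ABV = (OG − FG)·131.25
OG = 259/(259 − 18.9) = 1.0787
FG = 259/(259 − 8.2) = 1.0327
ABV = (1.0787 − 1.0327)·131.25

6.0404 % ABV


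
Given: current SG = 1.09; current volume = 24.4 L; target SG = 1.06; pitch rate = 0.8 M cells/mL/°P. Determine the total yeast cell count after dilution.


V_w = V·((SG_c−1)/(SG_t−1)−1);  °P = 259 − 259/SG_t;  cells = rate·(V+V_w)·°P
V_w = 24.4·((1.09−1)/(1.06−1)−1) = 12.2000
V_final = 24.4 + 12.2000 = 36.6000
°P = 259 − 259/1.06 = 14.6604
cells = 0.8·36.6000·14.6604

429.2558 billion cells


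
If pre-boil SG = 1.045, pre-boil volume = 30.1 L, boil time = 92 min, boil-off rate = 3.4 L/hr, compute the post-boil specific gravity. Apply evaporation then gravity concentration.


V_post = V_pre − rate·(t/60);  SG_post = 1 + (SG_pre−1)·V_pre/V_post
V_post = 30.1 − 3.4·(92/60) = 24.8867
SG_post = 1 + (1.045 − 1)·30.1/24.8867

1.0544


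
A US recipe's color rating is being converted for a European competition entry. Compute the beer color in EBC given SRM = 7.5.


EBC = SRM · 1.97
EBC = 7.5 · 1.97

14.7750 EBC


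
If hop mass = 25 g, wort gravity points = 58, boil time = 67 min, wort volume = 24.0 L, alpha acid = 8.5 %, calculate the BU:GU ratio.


U = 1.65·0.000125^(GP/1000)·(1−e^(−0.04t))/4.15;  IBU = (α/100)·m·U·1000/V;  BU:GU = IBU/GP
U = 1.65·0.000125^(58/1000)·(1−e^(−0.04·67))/4.15 = 0.2199
IBU = (8.5/100)·25·0.2199·1000/24.0 = 19.4696
BU:GU = 19.4696/58

0.3357


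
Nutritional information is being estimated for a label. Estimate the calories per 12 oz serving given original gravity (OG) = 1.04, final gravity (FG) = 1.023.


ABW = (OG−FG)·131.25·0.79/FG;  °P = 259 − 259/SG (for OG→OE and FG→AE);  RE = 0.1808·OE + 0.8192·AE;  Cal = (6.9·ABW + 4·(RE−0.1))·FG·3.55
ABW = (1.04 − 1.023)·131.25·0.79/1.023 = 1.7231
OE = 259 − 259/1.04 = 9.9615 °P
AE = 259 − 259/1.023 = 5.8231 °P
RE = 0.1808·9.9615 + 0.8192·5.8231 = 6.5713 °P
Cal = (6.9·1.7231 + 4·(6.5713−0.1))·1.023·3.55

137.1831 kcal


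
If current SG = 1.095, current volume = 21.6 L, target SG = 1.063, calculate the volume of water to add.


V_water = V·((SG_curr − 1)/(SG_target − 1) − 1)
V_water = 21.6·((1.095 − 1)/(1.063 − 1) − 1)

10.9714 L


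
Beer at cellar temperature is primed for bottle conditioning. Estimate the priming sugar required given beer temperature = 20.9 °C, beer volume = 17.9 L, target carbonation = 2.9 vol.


residual = 14.695·(0.01821 + 0.09011·e^(−0.04·T));  sugar = (target − residual)·4.0·V
residual = 14.695·(0.01821 + 0.09011·e^(−0.04·20.9)) = 0.8415
sugar = (2.9 − 0.8415)·4.0·17.9

147.3855 g


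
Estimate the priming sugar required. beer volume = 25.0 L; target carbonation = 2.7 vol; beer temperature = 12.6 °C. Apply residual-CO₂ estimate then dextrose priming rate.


residual = 14.695·(0.01821 + 0.09011·e^(−0.04·T));  sugar = (target − residual)·4.0·V
residual = 14.695·(0.01821 + 0.09011·e^(−0.04·12.6)) = 1.0675
sugar = (2.7 − 1.0675)·4.0·25.0

163.2463 g


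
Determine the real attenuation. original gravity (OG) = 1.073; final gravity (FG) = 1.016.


AA = (OG−FG)/(OG−1)·100;  RA = AA·0.8192
AA = (1.073 − 1.016)/(1.073 − 1)·100 = 78.0822
RA = 78.0822·0.8192

63.9649 %


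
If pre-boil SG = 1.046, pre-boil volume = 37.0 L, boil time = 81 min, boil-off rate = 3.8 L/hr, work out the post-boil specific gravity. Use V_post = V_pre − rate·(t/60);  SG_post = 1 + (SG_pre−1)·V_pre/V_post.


V_post = 37.0 − 3.8·(81/60) = 31.8700
SG_post = 1 + (1.046 − 1)·37.0/31.8700

1.0534


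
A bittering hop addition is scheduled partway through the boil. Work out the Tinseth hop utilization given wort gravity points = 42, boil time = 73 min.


U = 1.65·0.000125^(GP/1000) · (1 − e^(−0.04·t))/4.15
bigness = 1.65·0.000125^(42/1000) = 1.1312
boil_factor = (1 − e^(−0.04·73))/4.15 = 0.2280
U = 1.1312 · 0.2280

0.2579


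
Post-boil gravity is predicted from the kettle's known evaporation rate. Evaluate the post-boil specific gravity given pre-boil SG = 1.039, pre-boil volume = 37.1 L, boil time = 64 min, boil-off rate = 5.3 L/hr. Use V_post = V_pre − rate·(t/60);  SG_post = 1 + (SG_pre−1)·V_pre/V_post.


V_post = 37.1 − 5.3·(64/60) = 31.4467
SG_post = 1 + (1.039 − 1)·37.1/31.4467

1.0460


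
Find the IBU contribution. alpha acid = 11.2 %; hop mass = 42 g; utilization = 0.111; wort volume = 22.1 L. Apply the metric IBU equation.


IBU = (α/100)·mass·U·1000 / V
IBU = (11.2/100)·42·0.111·1000 / 22.1

23.6264 IBU


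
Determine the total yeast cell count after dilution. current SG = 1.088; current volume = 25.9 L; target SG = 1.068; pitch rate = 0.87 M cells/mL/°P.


V_w = V·((SG_c−1)/(SG_t−1)−1);  °P = 259 − 259/SG_t;  cells = rate·(V+V_w)·°P
V_w = 25.9·((1.088−1)/(1.068−1)−1) = 7.6176
V_final = 25.9 + 7.6176 = 33.5176
°P = 259 − 259/1.068 = 16.4906
cells = 0.87·33.5176·16.4906

480.8728 billion cells


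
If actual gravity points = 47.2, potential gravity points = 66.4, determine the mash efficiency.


efficiency = actual / potential × 100
efficiency = 47.2 / 66.4 × 100

71.0843 %


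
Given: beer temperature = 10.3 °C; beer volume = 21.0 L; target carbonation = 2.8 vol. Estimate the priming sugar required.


residual = 14.695·(0.01821 + 0.09011·e^(−0.04·T));  sugar = (target − residual)·4.0·V
residual = 14.695·(0.01821 + 0.09011·e^(−0.04·10.3)) = 1.1446
sugar = (2.8 − 1.1446)·4.0·21.0

139.0516 g


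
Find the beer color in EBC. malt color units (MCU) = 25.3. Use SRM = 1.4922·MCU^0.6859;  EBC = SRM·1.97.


SRM = 1.4922·25.3^0.6859 = 13.6845
EBC = 13.6845·1.97

26.9584 EBC


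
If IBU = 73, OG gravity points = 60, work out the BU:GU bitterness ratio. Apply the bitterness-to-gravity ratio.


BU:GU = IBU / OG_points
BU:GU = 73 / 60

1.2167


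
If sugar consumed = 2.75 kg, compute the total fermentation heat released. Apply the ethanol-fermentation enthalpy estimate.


Q = m_sugar · 590 kJ/kg
Q = 2.75 · 590

1622.5000 kJ


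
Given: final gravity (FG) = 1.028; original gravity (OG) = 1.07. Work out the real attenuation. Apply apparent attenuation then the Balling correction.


AA = (OG−FG)/(OG−1)·100;  RA = AA·0.8192
AA = (1.07 − 1.028)/(1.07 − 1)·100 = 60.0000
RA = 60.0000·0.8192

49.1520 %


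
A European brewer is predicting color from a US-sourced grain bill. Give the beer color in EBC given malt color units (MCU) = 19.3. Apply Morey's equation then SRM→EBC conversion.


SRM = 1.4922·MCU^0.6859;  EBC = SRM·1.97
SRM = 1.4922·19.3^0.6859 = 11.3656
EBC = 11.3656·1.97

22.3902 EBC


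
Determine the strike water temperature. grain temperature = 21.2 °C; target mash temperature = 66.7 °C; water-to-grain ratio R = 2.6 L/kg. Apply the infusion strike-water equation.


T_strike = (0.41/R)·(T_mash − T_grain) + T_mash
T_strike = (0.41/2.6)·(66.7 − 21.2) + 66.7

73.8750 °C


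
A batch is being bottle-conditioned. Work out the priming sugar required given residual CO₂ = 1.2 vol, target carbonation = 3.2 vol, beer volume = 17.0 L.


sugar = (target − residual)·4.0·V
sugar = (3.2 − 1.2)·4.0·17.0

136.0000 g


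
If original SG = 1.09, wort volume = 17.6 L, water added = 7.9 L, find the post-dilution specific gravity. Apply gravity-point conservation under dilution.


SG_new = 1 + (SG_old − 1)·V_old/(V_old + V_water)
pts = (1.09 − 1)·1000·17.6/(17.6 + 7.9) = 62.1176
SG_new = 1 + 62.1176/1000

1.0621


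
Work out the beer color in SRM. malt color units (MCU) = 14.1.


SRM = 1.4922 · MCU^0.6859
SRM = 1.4922 · 14.1^0.6859

9.1638 SRM


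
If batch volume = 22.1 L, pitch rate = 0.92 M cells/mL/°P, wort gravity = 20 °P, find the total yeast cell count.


cells (billions) = rate · V_L · °P
cells = 0.92 · 22.1 · 20

406.6400 billion cells


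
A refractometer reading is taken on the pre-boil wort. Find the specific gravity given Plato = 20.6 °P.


SG = 259/(259 − P)
SG = 259/(259 − 20.6)

1.0864


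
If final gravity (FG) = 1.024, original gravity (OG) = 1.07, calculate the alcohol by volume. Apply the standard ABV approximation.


ABV = (OG − FG) · 131.25
ABV = (1.07 − 1.024) · 131.25

6.0375 % ABV


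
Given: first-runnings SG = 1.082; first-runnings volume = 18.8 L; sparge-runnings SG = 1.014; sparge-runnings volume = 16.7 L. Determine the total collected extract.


total = Σ (SG_i − 1)·1000·V_i
first = (1.082 − 1)·1000·18.8 = 1541.6000
sparge = (1.014 − 1)·1000·16.7 = 233.8000
total = 1541.6000 + 233.8000

1775.4000 gravity·L


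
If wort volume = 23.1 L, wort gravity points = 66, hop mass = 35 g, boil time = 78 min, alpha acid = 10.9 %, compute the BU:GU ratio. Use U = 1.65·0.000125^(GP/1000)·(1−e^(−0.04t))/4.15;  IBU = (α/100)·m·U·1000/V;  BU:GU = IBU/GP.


U = 1.65·0.000125^(66/1000)·(1−e^(−0.04·78))/4.15 = 0.2100
IBU = (10.9/100)·35·0.2100·1000/23.1 = 34.6817
BU:GU = 34.6817/66

0.5255


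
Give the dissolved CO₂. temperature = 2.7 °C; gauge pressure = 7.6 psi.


vols = (P + 14.695)·(0.01821 + 0.09011·e^(−0.04·T))
vols = (7.6 + 14.695)·(0.01821 + 0.09011·e^(−0.04·2.7))

2.2093 volumes


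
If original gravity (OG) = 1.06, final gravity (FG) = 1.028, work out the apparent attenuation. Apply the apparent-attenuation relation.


AA = (OG − FG)/(OG − 1) · 100
AA = (1.06 − 1.028)/(1.06 − 1) · 100

53.3333 %


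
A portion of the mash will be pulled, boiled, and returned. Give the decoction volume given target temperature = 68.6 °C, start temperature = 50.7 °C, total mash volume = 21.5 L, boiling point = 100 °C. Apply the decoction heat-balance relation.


V_dec = V_total·(T_target − T_start)/(T_boil − T_start)
V_dec = 21.5·(68.6 − 50.7)/(100 − 50.7)

7.8063 L


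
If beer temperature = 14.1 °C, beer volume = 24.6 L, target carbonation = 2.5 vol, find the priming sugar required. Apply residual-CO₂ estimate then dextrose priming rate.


residual = 14.695·(0.01821 + 0.09011·e^(−0.04·T));  sugar = (target − residual)·4.0·V
residual = 14.695·(0.01821 + 0.09011·e^(−0.04·14.1)) = 1.0210
sugar = (2.5 − 1.0210)·4.0·24.6

145.5383 g


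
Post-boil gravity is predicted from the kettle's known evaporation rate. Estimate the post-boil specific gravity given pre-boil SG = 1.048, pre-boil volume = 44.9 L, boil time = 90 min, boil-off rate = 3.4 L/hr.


V_post = V_pre − rate·(t/60);  SG_post = 1 + (SG_pre−1)·V_pre/V_post
V_post = 44.9 − 3.4·(90/60) = 39.8000
SG_post = 1 + (1.048 − 1)·44.9/39.8000

1.0542


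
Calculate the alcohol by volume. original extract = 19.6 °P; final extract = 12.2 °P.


SG = 259/(259 − P);  ABV = (OG − FG)·131.25
OG = 259/(259 − 19.6) = 1.0819
FG = 259/(259 − 12.2) = 1.0494
ABV = (1.0819 − 1.0494)·131.25

4.2576 % ABV


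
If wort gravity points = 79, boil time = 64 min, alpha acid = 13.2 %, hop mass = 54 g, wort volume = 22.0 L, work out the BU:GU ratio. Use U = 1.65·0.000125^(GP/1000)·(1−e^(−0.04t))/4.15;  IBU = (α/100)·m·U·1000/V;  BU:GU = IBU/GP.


U = 1.65·0.000125^(79/1000)·(1−e^(−0.04·64))/4.15 = 0.1804
IBU = (13.2/100)·54·0.1804·1000/22.0 = 58.4380
BU:GU = 58.4380/79

0.7397


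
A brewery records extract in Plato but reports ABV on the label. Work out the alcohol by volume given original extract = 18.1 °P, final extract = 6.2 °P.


SG = 259/(259 − P);  ABV = (OG − FG)·131.25
OG = 259/(259 − 18.1) = 1.0751
FG = 259/(259 − 6.2) = 1.0245
ABV = (1.0751 − 1.0245)·131.25

6.6425 % ABV


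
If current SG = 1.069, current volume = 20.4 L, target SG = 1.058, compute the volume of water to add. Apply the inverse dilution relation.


V_water = V·((SG_curr − 1)/(SG_target − 1) − 1)
V_water = 20.4·((1.069 − 1)/(1.058 − 1) − 1)

3.8690 L


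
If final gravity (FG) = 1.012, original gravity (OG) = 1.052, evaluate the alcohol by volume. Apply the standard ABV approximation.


ABV = (OG − FG) · 131.25
ABV = (1.052 − 1.012) · 131.25

5.2500 % ABV


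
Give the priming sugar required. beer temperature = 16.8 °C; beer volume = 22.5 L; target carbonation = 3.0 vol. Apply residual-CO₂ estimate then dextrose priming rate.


residual = 14.695·(0.01821 + 0.09011·e^(−0.04·T));  sugar = (target − residual)·4.0·V
residual = 14.695·(0.01821 + 0.09011·e^(−0.04·16.8)) = 0.9438
sugar = (3.0 − 0.9438)·4.0·22.5

185.0553 g


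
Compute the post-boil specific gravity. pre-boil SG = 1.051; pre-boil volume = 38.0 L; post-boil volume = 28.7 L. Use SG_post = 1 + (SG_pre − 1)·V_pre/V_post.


pts_pre = (1.051 − 1)·1000 = 51.0000
pts_post = 51.0000·38.0/28.7 = 67.5261
SG_post = 1 + 67.5261/1000

1.0675


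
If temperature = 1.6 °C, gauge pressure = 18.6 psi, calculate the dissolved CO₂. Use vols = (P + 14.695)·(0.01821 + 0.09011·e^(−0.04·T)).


vols = (18.6 + 14.695)·(0.01821 + 0.09011·e^(−0.04·1.6))

3.4205 volumes


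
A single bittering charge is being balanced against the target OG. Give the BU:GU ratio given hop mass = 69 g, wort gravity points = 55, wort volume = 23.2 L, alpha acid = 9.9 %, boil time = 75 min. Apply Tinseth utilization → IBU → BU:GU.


U = 1.65·0.000125^(GP/1000)·(1−e^(−0.04t))/4.15;  IBU = (α/100)·m·U·1000/V;  BU:GU = IBU/GP
U = 1.65·0.000125^(55/1000)·(1−e^(−0.04·75))/4.15 = 0.2305
IBU = (9.9/100)·69·0.2305·1000/23.2 = 67.8552
BU:GU = 67.8552/55

1.2337


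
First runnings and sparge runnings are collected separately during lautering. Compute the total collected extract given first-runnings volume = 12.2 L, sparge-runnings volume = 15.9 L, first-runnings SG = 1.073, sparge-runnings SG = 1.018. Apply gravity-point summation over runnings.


total = Σ (SG_i − 1)·1000·V_i
first = (1.073 − 1)·1000·12.2 = 890.6000
sparge = (1.018 − 1)·1000·15.9 = 286.2000
total = 890.6000 + 286.2000

1176.8000 gravity·L


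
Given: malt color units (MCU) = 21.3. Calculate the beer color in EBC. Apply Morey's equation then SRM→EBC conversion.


SRM = 1.4922·MCU^0.6859;  EBC = SRM·1.97
SRM = 1.4922·21.3^0.6859 = 12.1608
EBC = 12.1608·1.97

23.9568 EBC


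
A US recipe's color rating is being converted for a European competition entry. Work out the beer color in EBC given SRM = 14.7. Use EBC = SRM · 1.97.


EBC = 14.7 · 1.97

28.9590 EBC


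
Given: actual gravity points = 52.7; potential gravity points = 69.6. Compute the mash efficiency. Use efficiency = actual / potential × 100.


efficiency = 52.7 / 69.6 × 100

75.7184 %


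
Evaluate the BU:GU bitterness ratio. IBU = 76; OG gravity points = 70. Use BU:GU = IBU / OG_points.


BU:GU = 76 / 70

1.0857


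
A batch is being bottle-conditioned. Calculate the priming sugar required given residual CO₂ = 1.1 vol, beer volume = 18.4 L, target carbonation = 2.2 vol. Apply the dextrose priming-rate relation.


sugar = (target − residual)·4.0·V
sugar = (2.2 − 1.1)·4.0·18.4

80.9600 g


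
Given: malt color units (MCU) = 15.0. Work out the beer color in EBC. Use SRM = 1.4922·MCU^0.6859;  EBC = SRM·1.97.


SRM = 1.4922·15.0^0.6859 = 9.5611
EBC = 9.5611·1.97

18.8354 EBC


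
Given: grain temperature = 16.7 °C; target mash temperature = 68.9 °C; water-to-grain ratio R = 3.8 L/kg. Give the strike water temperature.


T_strike = (0.41/R)·(T_mash − T_grain) + T_mash
T_strike = (0.41/3.8)·(68.9 − 16.7) + 68.9

74.5321 °C


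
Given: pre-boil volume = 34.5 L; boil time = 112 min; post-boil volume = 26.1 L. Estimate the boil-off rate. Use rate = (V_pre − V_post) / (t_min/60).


rate = (34.5 − 26.1) / (112/60)

4.5000 L/hr


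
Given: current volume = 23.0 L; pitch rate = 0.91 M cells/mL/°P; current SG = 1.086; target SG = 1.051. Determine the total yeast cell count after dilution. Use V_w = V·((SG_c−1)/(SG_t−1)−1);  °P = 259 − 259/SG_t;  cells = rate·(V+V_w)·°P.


V_w = 23.0·((1.086−1)/(1.051−1)−1) = 15.7843
V_final = 23.0 + 15.7843 = 38.7843
°P = 259 − 259/1.051 = 12.5680
cells = 0.91·38.7843·12.5680

443.5726 billion cells


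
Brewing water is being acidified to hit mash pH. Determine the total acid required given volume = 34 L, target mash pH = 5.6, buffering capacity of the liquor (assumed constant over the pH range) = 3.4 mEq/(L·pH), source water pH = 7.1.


acid = buffering capacity · (pH_source − pH_target) · V
acid = 3.4 · (7.1 − 5.6) · 34

173.4000 mEq


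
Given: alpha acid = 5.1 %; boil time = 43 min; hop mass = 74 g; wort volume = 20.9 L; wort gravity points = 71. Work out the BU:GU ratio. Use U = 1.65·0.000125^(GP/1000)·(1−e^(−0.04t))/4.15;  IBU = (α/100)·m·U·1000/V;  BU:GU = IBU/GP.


U = 1.65·0.000125^(71/1000)·(1−e^(−0.04·43))/4.15 = 0.1724
IBU = (5.1/100)·74·0.1724·1000/20.9 = 31.1372
BU:GU = 31.1372/71

0.4386


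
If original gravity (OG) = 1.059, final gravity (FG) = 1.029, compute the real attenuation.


AA = (OG−FG)/(OG−1)·100;  RA = AA·0.8192
AA = (1.059 − 1.029)/(1.059 − 1)·100 = 50.8475
RA = 50.8475·0.8192

41.6542 %


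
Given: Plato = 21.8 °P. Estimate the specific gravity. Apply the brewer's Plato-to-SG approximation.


SG = 259/(259 − P)
SG = 259/(259 − 21.8)

1.0919


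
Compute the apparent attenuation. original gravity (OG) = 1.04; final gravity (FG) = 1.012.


AA = (OG − FG)/(OG − 1) · 100
AA = (1.04 − 1.012)/(1.04 − 1) · 100

70.0000 %


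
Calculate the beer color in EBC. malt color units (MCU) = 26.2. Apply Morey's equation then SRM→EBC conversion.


SRM = 1.4922·MCU^0.6859;  EBC = SRM·1.97
SRM = 1.4922·26.2^0.6859 = 14.0165
EBC = 14.0165·1.97

27.6125 EBC


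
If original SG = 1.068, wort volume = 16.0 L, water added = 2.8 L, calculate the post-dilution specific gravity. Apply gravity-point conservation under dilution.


SG_new = 1 + (SG_old − 1)·V_old/(V_old + V_water)
pts = (1.068 − 1)·1000·16.0/(16.0 + 2.8) = 57.8723
SG_new = 1 + 57.8723/1000

1.0579


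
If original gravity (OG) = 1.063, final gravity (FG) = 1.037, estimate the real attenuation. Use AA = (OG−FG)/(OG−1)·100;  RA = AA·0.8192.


AA = (1.063 − 1.037)/(1.063 − 1)·100 = 41.2698
RA = 41.2698·0.8192

33.8083 %


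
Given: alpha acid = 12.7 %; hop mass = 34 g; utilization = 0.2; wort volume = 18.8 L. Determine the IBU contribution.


IBU = (α/100)·mass·U·1000 / V
IBU = (12.7/100)·34·0.2·1000 / 18.8

45.9362 IBU


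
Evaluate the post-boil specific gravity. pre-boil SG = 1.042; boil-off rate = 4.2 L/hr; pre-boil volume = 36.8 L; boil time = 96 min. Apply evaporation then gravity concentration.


V_post = V_pre − rate·(t/60);  SG_post = 1 + (SG_pre−1)·V_pre/V_post
V_post = 36.8 − 4.2·(96/60) = 30.0800
SG_post = 1 + (1.042 − 1)·36.8/30.0800

1.0514


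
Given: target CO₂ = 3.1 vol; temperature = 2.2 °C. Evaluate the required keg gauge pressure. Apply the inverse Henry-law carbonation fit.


psi = vols/(0.01821 + 0.09011·e^(−0.04·T)) − 14.695
psi = 3.1/(0.01821 + 0.09011·e^(−0.04·2.2)) − 14.695

16.0806 psi


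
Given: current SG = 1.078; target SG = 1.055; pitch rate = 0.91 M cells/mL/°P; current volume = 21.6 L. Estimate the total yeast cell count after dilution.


V_w = V·((SG_c−1)/(SG_t−1)−1);  °P = 259 − 259/SG_t;  cells = rate·(V+V_w)·°P
V_w = 21.6·((1.078−1)/(1.055−1)−1) = 9.0327
V_final = 21.6 + 9.0327 = 30.6327
°P = 259 − 259/1.055 = 13.5024
cells = 0.91·30.6327·13.5024

376.3891 billion cells


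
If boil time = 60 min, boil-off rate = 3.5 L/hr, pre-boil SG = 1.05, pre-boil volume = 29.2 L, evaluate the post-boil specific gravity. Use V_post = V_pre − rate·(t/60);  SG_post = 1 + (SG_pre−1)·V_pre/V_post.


V_post = 29.2 − 3.5·(60/60) = 25.7000
SG_post = 1 + (1.05 − 1)·29.2/25.7000

1.0568


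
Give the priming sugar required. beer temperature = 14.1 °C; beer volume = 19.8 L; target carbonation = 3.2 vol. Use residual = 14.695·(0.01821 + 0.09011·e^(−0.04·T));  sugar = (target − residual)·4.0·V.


residual = 14.695·(0.01821 + 0.09011·e^(−0.04·14.1)) = 1.0210
sugar = (3.2 − 1.0210)·4.0·19.8

172.5806 g


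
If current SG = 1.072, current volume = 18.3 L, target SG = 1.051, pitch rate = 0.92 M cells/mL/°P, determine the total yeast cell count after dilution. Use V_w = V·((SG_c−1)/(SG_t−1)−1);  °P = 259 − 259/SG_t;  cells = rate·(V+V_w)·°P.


V_w = 18.3·((1.072−1)/(1.051−1)−1) = 7.5353
V_final = 18.3 + 7.5353 = 25.8353
°P = 259 − 259/1.051 = 12.5680
cells = 0.92·25.8353·12.5680

298.7229 billion cells


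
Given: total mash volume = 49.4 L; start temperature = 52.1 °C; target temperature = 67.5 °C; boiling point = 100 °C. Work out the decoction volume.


V_dec = V_total·(T_target − T_start)/(T_boil − T_start)
V_dec = 49.4·(67.5 − 52.1)/(100 − 52.1)

15.8823 L


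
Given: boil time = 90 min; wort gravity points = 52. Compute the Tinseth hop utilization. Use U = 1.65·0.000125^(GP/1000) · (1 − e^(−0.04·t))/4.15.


bigness = 1.65·0.000125^(52/1000) = 1.0340
boil_factor = (1 − e^(−0.04·90))/4.15 = 0.2344
U = 1.0340 · 0.2344

0.2424


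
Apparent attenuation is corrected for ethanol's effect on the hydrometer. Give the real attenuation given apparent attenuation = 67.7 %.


RA = AA · 0.8192
RA = 67.7 · 0.8192

55.4598 %


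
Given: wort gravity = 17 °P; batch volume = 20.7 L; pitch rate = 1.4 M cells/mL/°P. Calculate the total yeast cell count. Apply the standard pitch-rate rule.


cells (billions) = rate · V_L · °P
cells = 1.4 · 20.7 · 17

492.6600 billion cells


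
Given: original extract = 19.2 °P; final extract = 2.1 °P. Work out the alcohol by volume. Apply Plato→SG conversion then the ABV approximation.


SG = 259/(259 − P);  ABV = (OG − FG)·131.25
OG = 259/(259 − 19.2) = 1.0801
FG = 259/(259 − 2.1) = 1.0082
ABV = (1.0801 − 1.0082)·131.25

9.4359 % ABV


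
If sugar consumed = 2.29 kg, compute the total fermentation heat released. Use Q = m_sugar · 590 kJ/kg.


Q = 2.29 · 590

1351.1000 kJ
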